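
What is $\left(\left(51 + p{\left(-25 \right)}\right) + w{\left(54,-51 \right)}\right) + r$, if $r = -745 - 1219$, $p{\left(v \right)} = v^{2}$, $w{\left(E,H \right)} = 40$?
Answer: $-1248$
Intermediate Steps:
$r = -1964$ ($r = -745 - 1219 = -1964$)
$\left(\left(51 + p{\left(-25 \right)}\right) + w{\left(54,-51 \right)}\right) + r = \left(\left(51 + \left(-25\right)^{2}\right) + 40\right) - 1964 = \left(\left(51 + 625\right) + 40\right) - 1964 = \left(676 + 40\right) - 1964 = 716 - 1964 = -1248$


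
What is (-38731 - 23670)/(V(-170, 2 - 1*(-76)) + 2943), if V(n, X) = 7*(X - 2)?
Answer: -62401/3475 ≈ -17.957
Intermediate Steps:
V(n, X) = -14 + 7*X (V(n, X) = 7*(-2 + X) = -14 + 7*X)
(-38731 - 23670)/(V(-170, 2 - 1*(-76)) + 2943) = (-38731 - 23670)/((-14 + 7*(2 - 1*(-76))) + 2943) = -62401/((-14 + 7*(2 + 76)) + 2943) = -62401/((-14 + 7*78) + 2943) = -62401/((-14 + 546) + 2943) = -62401/(532 + 2943) = -62401/3475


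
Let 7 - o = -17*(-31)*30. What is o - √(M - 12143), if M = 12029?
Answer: -15803 - I*√114 ≈ -15803.0 - 10.677*I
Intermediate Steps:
o = -15803 (o = 7 - (-17*(-31))*30 = 7 - 527*30 = 7 - 1*15810 = 7 - 15810 = -15803)
o - √(M - 12143) = -15803 - √(12029 - 12143) = -15803 - √(-114) = -15803 - I*√114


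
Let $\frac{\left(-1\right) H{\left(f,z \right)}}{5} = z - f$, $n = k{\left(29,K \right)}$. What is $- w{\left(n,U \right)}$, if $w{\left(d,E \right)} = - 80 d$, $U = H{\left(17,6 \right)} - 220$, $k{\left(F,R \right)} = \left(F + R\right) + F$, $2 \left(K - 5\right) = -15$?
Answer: $4440$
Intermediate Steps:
$K = - \frac{5}{2}$ ($K = 5 + \frac{1}{2} \left(-15\right) = 5 - \frac{15}{2} = - \frac{5}{2} \approx -2.5$)
$k{\left(F,R \right)} = R + 2 F$
$n = \frac{111}{2}$ ($n = - \frac{5}{2} + 2 \cdot 29 = - \frac{5}{2} + 58 = \frac{111}{2} \approx 55.5$)
$H{\left(f,z \right)} = - 5 z + 5 f$ ($H{\left(f,z \right)} = - 5 \left(z - f\right) = - 5 z + 5 f$)
$U = -165$ ($U = \left(\left(-5\right) 6 + 5 \cdot 17\right) - 220 = \left(-30 + 85\right) - 220 = 55 - 220 = -165$)
$- w{\left(n,U \right)} = - \frac{\left(-80\right) 111}{2} = \left(-1\right) \left(-4440\right) = 4440$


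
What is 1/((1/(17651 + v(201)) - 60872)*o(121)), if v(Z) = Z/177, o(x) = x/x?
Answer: -1041476/63396727013 ≈ -1.6428e-5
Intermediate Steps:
o(x) = 1
v(Z) = Z/177 (v(Z) = Z*(1/177) = Z/177)
1/((1/(17651 + v(201)) - 60872)*o(121)) = 1/(1/(17651 + (1/177)*201) - 60872*1) = 1/(1/(17651 + 67/59) - 60872) = 1/(1/(1041476/59) - 60872) = 1/(59/1041476 - 60872) = 1/(-63396727013/1041476) = -1041476/63396727013*1 = -1041476/63396727013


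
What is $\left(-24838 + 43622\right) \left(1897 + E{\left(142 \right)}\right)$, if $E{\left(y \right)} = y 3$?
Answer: $43635232$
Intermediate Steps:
$E{\left(y \right)} = 3 y$
$\left(-24838 + 43622\right) \left(1897 + E{\left(142 \right)}\right) = \left(-24838 + 43622\right) \left(1897 + 3 \cdot 142\right) = 18784 \left(1897 + 426\right) = 18784 \cdot 2323 = 43635232$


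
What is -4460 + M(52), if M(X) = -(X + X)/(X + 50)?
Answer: -227512/51 ≈ -4461.0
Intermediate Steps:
M(X) = -2*X/(50 + X)
-4460 + M(52) = -4460 - 2*52/(50 + 52) = -4460 - 2*52/102 = -4460 - 2*52*1/102 = -4460 - 52/51 = -227512/51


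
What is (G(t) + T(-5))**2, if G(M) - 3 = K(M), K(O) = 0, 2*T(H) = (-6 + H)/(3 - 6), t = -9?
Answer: 841/36 ≈ 23.361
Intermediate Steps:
T(H) = 1 - H/6 (T(H) = ((-6 + H)/(3 - 6))/2 = ((-6 + H)/(-3))/2 = ((-6 + H)*(-1/3))/2 = (2 - H/3)/2 = 1 - H/6)
G(M) = 3 (G(M) = 3 + 0 = 3)
(G(t) + T(-5))**2 = (3 + (1 - 1/6*(-5)))**2 = (3 + (1 + 5/6))**2 = (3 + 11/6)**2 = (29/6)**2 = 841/36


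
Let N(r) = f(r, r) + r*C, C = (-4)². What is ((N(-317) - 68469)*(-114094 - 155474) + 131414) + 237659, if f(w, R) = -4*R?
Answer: 19482857137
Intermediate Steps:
C = 16
N(r) = 12*r (N(r) = -4*r + r*16 = -4*r + 16*r = 12*r)
((N(-317) - 68469)*(-114094 - 155474) + 131414) + 237659 = ((12*(-317) - 68469)*(-114094 - 155474) + 131414) + 237659 = ((-3804 - 68469)*(-269568) + 131414) + 237659 = (-72273*(-269568) + 131414) + 237659 = (19482488064 + 131414) + 237659 = 19482619478 + 237659 = 19482857137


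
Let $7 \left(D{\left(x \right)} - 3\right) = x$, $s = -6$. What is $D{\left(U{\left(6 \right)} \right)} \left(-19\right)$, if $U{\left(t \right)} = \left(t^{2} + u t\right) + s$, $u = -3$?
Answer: $- \frac{627}{7} \approx -89.571$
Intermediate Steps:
$U{\left(t \right)} = -6 + t^{2} - 3 t$ ($U{\left(t \right)} = \left(t^{2} - 3 t\right) - 6 = -6 + t^{2} - 3 t$)
$D{\left(x \right)} = 3 + \frac{x}{7}$
$D{\left(U{\left(6 \right)} \right)} \left(-19\right) = \left(3 + \frac{-6 + 6^{2} - 18}{7}\right) \left(-19\right) = \left(3 + \frac{-6 + 36 - 18}{7}\right) \left(-19\right) = \left(3 + \frac{1}{7} \cdot 12\right) \left(-19\right) = \left(3 + \frac{12}{7}\right) \left(-19\right) = \frac{33}{7} \left(-19\right) = - \frac{627}{7}$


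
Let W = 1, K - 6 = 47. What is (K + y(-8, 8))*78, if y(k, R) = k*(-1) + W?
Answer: 4836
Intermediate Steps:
K = 53 (K = 6 + 47 = 53)
y(k, R) = 1 - k (y(k, R) = k*(-1) + 1 = -k + 1 = 1 - k)
(K + y(-8, 8))*78 = (53 + (1 - 1*(-8)))*78 = (53 + (1 + 8))*78 = (53 + 9)*78 = 62*78 = 4836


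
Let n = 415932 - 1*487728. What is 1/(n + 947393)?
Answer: 1/875597 ≈ 1.1421e-6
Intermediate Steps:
n = -71796 (n = 415932 - 487728 = -71796)
1/(n + 947393) = 1/(-71796 + 947393) = 1/875597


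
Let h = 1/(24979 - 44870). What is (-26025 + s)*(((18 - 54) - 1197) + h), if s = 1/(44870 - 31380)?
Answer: 4305190791191698/134164795 ≈ 3.2089e+7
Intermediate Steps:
s = 1/13490 ≈ 7.4129e-5
h = -1/19891 (h = 1/(-19891) = -1/19891 ≈ -5.0274e-5)
(-26025 + s)*(((18 - 54) - 1197) + h) = (-26025 + 1/13490)*(((18 - 54) - 1197) - 1/19891) = -351077249*((-36 - 1197) - 1/19891)/13490 = -351077249*(-1233 - 1/19891)/13490 = -351077249/13490*(-24525604/19891) = 4305190791191698/134164795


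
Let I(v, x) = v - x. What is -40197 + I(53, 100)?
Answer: -40244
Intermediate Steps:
-40197 + I(53, 100) = -40197 + (53 - 1*100) = -40197 + (53 - 100) = -40197 - 47 = -40244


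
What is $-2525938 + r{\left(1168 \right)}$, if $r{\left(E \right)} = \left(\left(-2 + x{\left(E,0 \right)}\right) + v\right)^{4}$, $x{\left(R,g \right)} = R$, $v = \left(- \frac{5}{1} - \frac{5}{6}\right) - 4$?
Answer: $\frac{2315720626821313}{1296} \approx 1.7868 \cdot 10^{12}$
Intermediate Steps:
$v = - \frac{59}{6}$ ($v = \left(\left(-5\right) 1 - \frac{5}{6}\right) - 4 = \left(-5 - \frac{5}{6}\right) - 4 = - \frac{35}{6} - 4 = - \frac{59}{6} \approx -9.8333$)
$r{\left(E \right)} = \left(- \frac{71}{6} + E\right)^{4}$ ($r{\left(E \right)} = \left(\left(-2 + E\right) - \frac{59}{6}\right)^{4} = \left(- \frac{71}{6} + E\right)^{4}$)
$-2525938 + r{\left(1168 \right)} = -2525938 + \frac{\left(-71 + 6 \cdot 1168\right)^{4}}{1296} = -2525938 + \frac{\left(-71 + 7008\right)^{4}}{1296} = -2525938 + \frac{6937^{4}}{1296} = -2525938 + \frac{1}{1296} \cdot 2315723900436961 = -2525938 + \frac{2315723900436961}{1296} = \frac{2315720626821313}{1296}$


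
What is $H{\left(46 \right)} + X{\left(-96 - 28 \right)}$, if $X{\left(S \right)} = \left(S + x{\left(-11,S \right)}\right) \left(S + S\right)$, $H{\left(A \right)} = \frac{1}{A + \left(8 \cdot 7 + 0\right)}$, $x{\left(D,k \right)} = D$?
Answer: $\frac{3414961}{102} \approx 33480.0$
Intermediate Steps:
$H{\left(A \right)} = \frac{1}{56 + A}$ ($H{\left(A \right)} = \frac{1}{A + \left(56 + 0\right)} = \frac{1}{A + 56} = \frac{1}{56 + A}$)
$X{\left(S \right)} = 2 S \left(-11 + S\right)$ ($X{\left(S \right)} = \left(S - 11\right) \left(S + S\right) = \left(-11 + S\right) 2 S = 2 S \left(-11 + S\right)$)
$H{\left(46 \right)} + X{\left(-96 - 28 \right)} = \frac{1}{56 + 46} + 2 \left(-96 - 28\right) \left(-11 - 124\right) = \frac{1}{102} + 2 \left(-96 - 28\right) \left(-11 - 124\right) = \frac{1}{102} + 2 \left(-124\right) \left(-11 - 124\right) = \frac{1}{102} + 2 \left(-124\right) \left(-135\right) = \frac{1}{102} + 33480 = \frac{3414961}{102}$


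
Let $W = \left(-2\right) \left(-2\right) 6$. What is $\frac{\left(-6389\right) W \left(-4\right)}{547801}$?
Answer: $\frac{613344}{547801} \approx 1.1196$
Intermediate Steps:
$W = 24$ ($W = 4 \cdot 6 = 24$)
$\frac{\left(-6389\right) W \left(-4\right)}{547801} = \frac{\left(-6389\right) 24 \left(-4\right)}{547801} = \left(-6389\right) \left(-96\right) \frac{1}{547801} = 613344 \cdot \frac{1}{547801} = \frac{613344}{547801}$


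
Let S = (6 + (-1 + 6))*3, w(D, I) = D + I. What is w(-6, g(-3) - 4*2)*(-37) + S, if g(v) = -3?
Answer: 662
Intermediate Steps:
S = 33 (S = (6 + 5)*3 = 11*3 = 33)
w(-6, g(-3) - 4*2)*(-37) + S = (-6 + (-3 - 4*2))*(-37) + 33 = (-6 + (-3 - 8))*(-37) + 33 = (-6 - 11)*(-37) + 33 = -17*(-37) + 33 = 629 + 33 = 662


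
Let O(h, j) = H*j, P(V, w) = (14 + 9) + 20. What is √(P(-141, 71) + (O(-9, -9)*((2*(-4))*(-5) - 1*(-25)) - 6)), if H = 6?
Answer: I*√3473 ≈ 58.932*I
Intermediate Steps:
P(V, w) = 43 (P(V, w) = 23 + 20 = 43)
O(h, j) = 6*j
√(P(-141, 71) + (O(-9, -9)*((2*(-4))*(-5) - 1*(-25)) - 6)) = √(43 + ((6*(-9))*((2*(-4))*(-5) - 1*(-25)) - 6)) = √(43 + (-54*(-8*(-5) + 25) - 6)) = √(43 + (-54*(40 + 25) - 6)) = √(43 + (-54*65 - 6)) = √(43 + (-3510 - 6)) = √(43 - 3516) = √(-3473) = I*√3473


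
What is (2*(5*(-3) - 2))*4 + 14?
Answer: -122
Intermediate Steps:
(2*(5*(-3) - 2))*4 + 14 = (2*(-15 - 2))*4 + 14 = (2*(-17))*4 + 14 = -34*4 + 14 = -136 + 14 = -122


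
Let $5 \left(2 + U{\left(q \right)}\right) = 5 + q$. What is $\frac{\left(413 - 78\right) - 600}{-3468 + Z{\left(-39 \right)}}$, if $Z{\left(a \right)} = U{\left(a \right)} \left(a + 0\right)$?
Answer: $\frac{1325}{15624} \approx 0.084805$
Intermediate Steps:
$U{\left(q \right)} = -1 + \frac{q}{5}$ ($U{\left(q \right)} = -2 + \frac{5 + q}{5} = -2 + \left(1 + \frac{q}{5}\right) = -1 + \frac{q}{5}$)
$Z{\left(a \right)} = a \left(-1 + \frac{a}{5}\right)$ ($Z{\left(a \right)} = \left(-1 + \frac{a}{5}\right) \left(a + 0\right) = \left(-1 + \frac{a}{5}\right) a = a \left(-1 + \frac{a}{5}\right)$)
$\frac{\left(413 - 78\right) - 600}{-3468 + Z{\left(-39 \right)}} = \frac{\left(413 - 78\right) - 600}{-3468 + \frac{1}{5} \left(-39\right) \left(-5 - 39\right)} = \frac{335 - 600}{-3468 + \frac{1}{5} \left(-39\right) \left(-44\right)} = - \frac{265}{-3468 + \frac{1716}{5}} = - \frac{265}{- \frac{15624}{5}} = \left(-265\right) \left(- \frac{5}{15624}\right) = \frac{1325}{15624}$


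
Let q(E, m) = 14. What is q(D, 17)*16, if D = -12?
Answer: 224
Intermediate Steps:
q(D, 17)*16 = 14*16 = 224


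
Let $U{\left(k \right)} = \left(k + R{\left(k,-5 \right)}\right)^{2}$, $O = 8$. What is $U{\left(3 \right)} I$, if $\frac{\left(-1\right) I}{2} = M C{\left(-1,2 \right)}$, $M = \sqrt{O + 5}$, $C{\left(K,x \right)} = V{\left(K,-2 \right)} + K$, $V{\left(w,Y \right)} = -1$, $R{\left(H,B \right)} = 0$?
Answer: $36 \sqrt{13} \approx 129.8$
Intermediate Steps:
$C{\left(K,x \right)} = -1 + K$
$M = \sqrt{13}$ ($M = \sqrt{8 + 5} = \sqrt{13} \approx 3.6056$)
$U{\left(k \right)} = k^{2}$ ($U{\left(k \right)} = \left(k + 0\right)^{2} = k^{2}$)
$I = 4 \sqrt{13}$ ($I = - 2 \sqrt{13} \left(-1 - 1\right) = - 2 \sqrt{13} \left(-2\right) = - 2 \left(- 2 \sqrt{13}\right) = 4 \sqrt{13} \approx 14.422$)
$U{\left(3 \right)} I = 3^{2} \cdot 4 \sqrt{13} = 9 \cdot 4 \sqrt{13} = 36 \sqrt{13}$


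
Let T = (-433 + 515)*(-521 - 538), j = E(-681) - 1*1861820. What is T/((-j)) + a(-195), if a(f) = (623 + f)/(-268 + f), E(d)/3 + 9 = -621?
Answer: -418936937/431448865 ≈ -0.97100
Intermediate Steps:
E(d) = -1890 (E(d) = -27 + 3*(-621) = -27 - 1863 = -1890)
a(f) = (623 + f)/(-268 + f)
j = -1863710 (j = -1890 - 1*1861820 = -1890 - 1861820 = -1863710)
T = -86838 (T = 82*(-1059) = -86838)
T/((-j)) + a(-195) = -86838/((-1*(-1863710))) + (623 - 195)/(-268 - 195) = -86838/1863710 + 428/(-463) = -86838*1/1863710 - 1/463*428 = -43419/931855 - 428/463 = -418936937/431448865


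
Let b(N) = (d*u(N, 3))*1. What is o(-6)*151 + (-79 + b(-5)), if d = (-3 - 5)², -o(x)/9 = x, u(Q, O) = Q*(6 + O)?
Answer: 5195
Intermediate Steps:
o(x) = -9*x
d = 64 (d = (-8)² = 64)
b(N) = 576*N (b(N) = (64*(N*(6 + 3)))*1 = (64*(N*9))*1 = (64*(9*N))*1 = (576*N)*1 = 576*N)
o(-6)*151 + (-79 + b(-5)) = -9*(-6)*151 + (-79 + 576*(-5)) = 54*151 + (-79 - 2880) = 8154 - 2959 = 5195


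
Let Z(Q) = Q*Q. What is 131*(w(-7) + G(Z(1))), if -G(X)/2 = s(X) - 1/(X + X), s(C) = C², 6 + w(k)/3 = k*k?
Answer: 16768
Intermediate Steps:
w(k) = -18 + 3*k² (w(k) = -18 + 3*(k*k) = -18 + 3*k²)
Z(Q) = Q²
G(X) = 1/X - 2*X² (G(X) = -2*(X² - 1/(X + X)) = -2*(X² - 1/(2*X)) = 1/X - 2*X²)
131*(w(-7) + G(Z(1))) = 131*((-18 + 3*(-7)²) + (1 - 2*(1²)³)/(1²)) = 131*((-18 + 3*49) + (1 - 2*1³)/1) = 131*((-18 + 147) + 1*(1 - 2*1)) = 131*(129 + 1*(1 - 2)) = 131*(129 + 1*(-1)) = 131*(129 - 1) = 131*128 = 16768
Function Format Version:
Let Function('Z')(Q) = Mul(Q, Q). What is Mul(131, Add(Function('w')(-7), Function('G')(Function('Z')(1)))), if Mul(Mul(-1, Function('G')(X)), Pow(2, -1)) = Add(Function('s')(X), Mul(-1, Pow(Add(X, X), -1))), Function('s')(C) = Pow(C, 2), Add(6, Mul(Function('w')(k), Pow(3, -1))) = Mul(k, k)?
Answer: 16768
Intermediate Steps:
Function('w')(k) = Add(-18, Mul(3, Pow(k, 2))) (Function('w')(k) = Add(-18, Mul(3, Mul(k, k))) = Add(-18, Mul(3, Pow(k, 2))))
Function('Z')(Q) = Pow(Q, 2)
Function('G')(X) = Add(Pow(X, -1), Mul(-2, Pow(X, 2))) (Function('G')(X) = Mul(-2, Add(Pow(X, 2), Mul(-1, Pow(Add(X, X), -1)))) = Mul(-2, Add(Pow(X, 2), Mul(-1, Pow(Mul(2, X), -1)))) = Mul(-2, Add(Pow(X, 2), Mul(-1, Mul(Rational(1, 2), Pow(X, -1))))) = Mul(-2, Add(Pow(X, 2), Mul(Rational(-1, 2), Pow(X, -1)))) = Add(Pow(X, -1), Mul(-2, Pow(X, 2))))
Mul(131, Add(Function('w')(-7), Function('G')(Function('Z')(1)))) = Mul(131, Add(Add(-18, Mul(3, Pow(-7, 2))), Mul(Pow(Pow(1, 2), -1), Add(1, Mul(-2, Pow(Pow(1, 2), 3)))))) = Mul(131, Add(Add(-18, Mul(3, 49)), Mul(Pow(1, -1), Add(1, Mul(-2, Pow(1, 3)))))) = Mul(131, Add(Add(-18, 147), Mul(1, Add(1, Mul(-2, 1))))) = Mul(131, Add(129, Mul(1, Add(1, -2)))) = Mul(131, Add(129, Mul(1, -1))) = Mul(131, Add(129, -1)) = Mul(131, 128) = 16768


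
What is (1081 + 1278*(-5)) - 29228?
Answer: -34537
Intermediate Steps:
(1081 + 1278*(-5)) - 29228 = (1081 - 6390) - 29228 = -5309 - 29228 = -34537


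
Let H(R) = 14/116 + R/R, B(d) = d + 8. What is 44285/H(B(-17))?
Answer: 513706/13 ≈ 39516.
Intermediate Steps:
B(d) = 8 + d
H(R) = 65/58 (H(R) = 14*(1/116) + 1 = 7/58 + 1 = 65/58)
44285/H(B(-17)) = 44285/(65/58) = 44285*(58/65) = 513706/13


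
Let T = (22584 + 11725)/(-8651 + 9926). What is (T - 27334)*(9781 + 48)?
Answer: -342211781489/1275 ≈ -2.6840e+8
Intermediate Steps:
T = 34309/1275 ≈ 26.909
(T - 27334)*(9781 + 48) = (34309/1275 - 27334)*(9781 + 48) = -34816541/1275*9829 = -342211781489/1275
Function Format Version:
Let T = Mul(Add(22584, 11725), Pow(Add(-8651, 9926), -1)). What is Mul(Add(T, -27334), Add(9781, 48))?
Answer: Rational(-342211781489, 1275) ≈ -2.6840e+8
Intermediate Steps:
T = Rational(34309, 1275) (T = Mul(34309, Pow(1275, -1)) = Mul(34309, Rational(1, 1275)) = Rational(34309, 1275) ≈ 26.909)
Mul(Add(T, -27334), Add(9781, 48)) = Mul(Add(Rational(34309, 1275), -27334), Add(9781, 48)) = Mul(Rational(-34816541, 1275), 9829) = Rational(-342211781489, 1275)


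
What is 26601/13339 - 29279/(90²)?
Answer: -175084481/108045900 ≈ -1.6205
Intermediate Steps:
26601/13339 - 29279/(90²) = 26601*(1/13339) - 29279/8100 = 26601/13339 - 29279*1/8100 = 26601/13339 - 29279/8100 = -175084481/108045900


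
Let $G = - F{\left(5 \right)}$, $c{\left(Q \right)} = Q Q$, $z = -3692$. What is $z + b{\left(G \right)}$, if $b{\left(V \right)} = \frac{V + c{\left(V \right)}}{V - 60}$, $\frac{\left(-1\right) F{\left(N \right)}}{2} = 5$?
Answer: $- \frac{18471}{5} \approx -3694.2$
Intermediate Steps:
$F{\left(N \right)} = -10$ ($F{\left(N \right)} = \left(-2\right) 5 = -10$)
$c{\left(Q \right)} = Q^{2}$
$G = 10$ ($G = \left(-1\right) \left(-10\right) = 10$)
$b{\left(V \right)} = \frac{V + V^{2}}{-60 + V}$ ($b{\left(V \right)} = \frac{V + V^{2}}{V - 60} = \frac{V + V^{2}}{-60 + V}$)
$z + b{\left(G \right)} = -3692 + \frac{10 \left(1 + 10\right)}{-60 + 10} = -3692 + 10 \frac{1}{-50} \cdot 11 = -3692 + 10 \left(- \frac{1}{50}\right) 11 = -3692 - \frac{11}{5} = - \frac{18471}{5}$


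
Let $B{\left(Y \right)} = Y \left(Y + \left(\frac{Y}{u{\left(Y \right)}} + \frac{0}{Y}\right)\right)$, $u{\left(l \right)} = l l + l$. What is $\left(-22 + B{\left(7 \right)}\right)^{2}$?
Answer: $\frac{49729}{64} \approx 777.02$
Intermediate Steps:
$u{\left(l \right)} = l + l^{2}$ ($u{\left(l \right)} = l^{2} + l = l + l^{2}$)
$B{\left(Y \right)} = Y \left(Y + \frac{1}{1 + Y}\right)$ ($B{\left(Y \right)} = Y \left(Y + \left(\frac{Y}{Y \left(1 + Y\right)} + \frac{0}{Y}\right)\right) = Y \left(Y + \left(Y \frac{1}{Y \left(1 + Y\right)} + 0\right)\right) = Y \left(Y + \left(\frac{1}{1 + Y} + 0\right)\right) = Y \left(Y + \frac{1}{1 + Y}\right)$)
$\left(-22 + B{\left(7 \right)}\right)^{2} = \left(-22 + \frac{7 \left(1 + 7 \left(1 + 7\right)\right)}{1 + 7}\right)^{2} = \left(-22 + \frac{7 \left(1 + 7 \cdot 8\right)}{8}\right)^{2} = \left(-22 + 7 \cdot \frac{1}{8} \left(1 + 56\right)\right)^{2} = \left(-22 + 7 \cdot \frac{1}{8} \cdot 57\right)^{2} = \left(-22 + \frac{399}{8}\right)^{2} = \left(\frac{223}{8}\right)^{2} = \frac{49729}{64}$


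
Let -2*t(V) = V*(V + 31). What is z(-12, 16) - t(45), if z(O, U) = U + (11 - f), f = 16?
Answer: 1721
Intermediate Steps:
t(V) = -V*(31 + V)/2 (t(V) = -V*(V + 31)/2 = -V*(31 + V)/2)
z(O, U) = -5 + U (z(O, U) = U + (11 - 1*16) = U + (11 - 16) = U - 5 = -5 + U)
z(-12, 16) - t(45) = (-5 + 16) - (-1)*45*(31 + 45)/2 = 11 - (-1)*45*76/2 = 11 - 1*(-1710) = 11 + 1710 = 1721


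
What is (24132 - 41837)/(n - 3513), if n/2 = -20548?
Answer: 17705/44609 ≈ 0.39689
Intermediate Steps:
n = -41096 (n = 2*(-20548) = -41096)
(24132 - 41837)/(n - 3513) = (24132 - 41837)/(-41096 - 3513) = -17705/(-44609) = -17705*(-1/44609) = 17705/44609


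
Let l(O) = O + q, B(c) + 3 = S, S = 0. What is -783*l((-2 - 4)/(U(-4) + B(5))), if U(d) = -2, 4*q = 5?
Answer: -38367/20 ≈ -1918.3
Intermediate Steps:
q = 5/4 (q = (1/4)*5 = 5/4 ≈ 1.2500)
B(c) = -3 (B(c) = -3 + 0 = -3)
l(O) = 5/4 + O (l(O) = O + 5/4 = 5/4 + O)
-783*l((-2 - 4)/(U(-4) + B(5))) = -783*(5/4 + (-2 - 4)/(-2 - 3)) = -783*(5/4 - 6/(-5)) = -783*(5/4 - 6*(-1/5)) = -783*(5/4 + 6/5) = -783*49/20 = -38367/20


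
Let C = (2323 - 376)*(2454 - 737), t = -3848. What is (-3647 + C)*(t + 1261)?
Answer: -8638903624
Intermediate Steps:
C = 3342999 (C = 1947*1717 = 3342999)
(-3647 + C)*(t + 1261) = (-3647 + 3342999)*(-3848 + 1261) = 3339352*(-2587) = -8638903624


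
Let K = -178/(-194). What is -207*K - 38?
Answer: -22109/97 ≈ -227.93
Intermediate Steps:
K = 89/97 (K = -178*(-1/194) = 89/97 ≈ 0.91753)
-207*K - 38 = -207*89/97 - 38 = -18423/97 - 38 = -22109/97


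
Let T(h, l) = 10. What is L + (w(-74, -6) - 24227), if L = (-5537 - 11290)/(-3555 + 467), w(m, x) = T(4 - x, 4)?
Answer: -74765269/3088 ≈ -24212.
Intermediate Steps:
w(m, x) = 10
L = 16827/3088 (L = -16827/(-3088) = -16827*(-1/3088) = 16827/3088 ≈ 5.4492)
L + (w(-74, -6) - 24227) = 16827/3088 + (10 - 24227) = 16827/3088 - 24217 = -74765269/3088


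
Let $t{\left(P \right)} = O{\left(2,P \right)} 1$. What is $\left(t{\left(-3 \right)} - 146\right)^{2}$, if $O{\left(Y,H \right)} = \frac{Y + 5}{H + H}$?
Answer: $\frac{779689}{36} \approx 21658.0$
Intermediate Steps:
$O{\left(Y,H \right)} = \frac{5 + Y}{2 H}$
$t{\left(P \right)} = \frac{7}{2 P}$ ($t{\left(P \right)} = \frac{5 + 2}{2 P} 1 = \frac{1}{2} \frac{1}{P} 7 \cdot 1 = \frac{7}{2 P} 1 = \frac{7}{2 P}$)
$\left(t{\left(-3 \right)} - 146\right)^{2} = \left(\frac{7}{2 \left(-3\right)} - 146\right)^{2} = \left(\frac{7}{2} \left(- \frac{1}{3}\right) - 146\right)^{2} = \left(- \frac{7}{6} - 146\right)^{2} = \left(- \frac{883}{6}\right)^{2} = \frac{779689}{36}$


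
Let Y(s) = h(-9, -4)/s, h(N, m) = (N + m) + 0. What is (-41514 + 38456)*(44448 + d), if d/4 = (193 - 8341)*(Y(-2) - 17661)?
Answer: -1759695250896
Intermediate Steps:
h(N, m) = N + m
Y(s) = -13/s (Y(s) = (-9 - 4)/s = -13/s)
d = 575395464 (d = 4*((193 - 8341)*(-13/(-2) - 17661)) = 4*(-8148*(-13*(-½) - 17661)) = 4*(-8148*(13/2 - 17661)) = 4*(-8148*(-35309/2)) = 4*143848866 = 575395464)
(-41514 + 38456)*(44448 + d) = (-41514 + 38456)*(44448 + 575395464) = -3058*575439912 = -1759695250896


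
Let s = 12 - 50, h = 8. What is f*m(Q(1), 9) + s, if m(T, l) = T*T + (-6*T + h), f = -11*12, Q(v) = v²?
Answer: -434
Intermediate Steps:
s = -38
f = -132
m(T, l) = 8 + T² - 6*T (m(T, l) = T*T + (-6*T + 8) = T² + (8 - 6*T) = 8 + T² - 6*T)
f*m(Q(1), 9) + s = -132*(8 + (1²)² - 6*1²) - 38 = -132*(8 + 1² - 6*1) - 38 = -132*(8 + 1 - 6) - 38 = -132*3 - 38 = -396 - 38 = -434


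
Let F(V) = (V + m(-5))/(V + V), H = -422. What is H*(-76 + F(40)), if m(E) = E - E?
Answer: 31861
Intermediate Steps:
m(E) = 0
F(V) = ½ (F(V) = (V + 0)/(V + V) = V/((2*V)) = V*(1/(2*V)) = ½)
H*(-76 + F(40)) = -422*(-76 + ½) = -422*(-151/2) = 31861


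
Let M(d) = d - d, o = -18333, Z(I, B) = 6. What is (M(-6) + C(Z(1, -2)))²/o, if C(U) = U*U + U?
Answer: -28/291 ≈ -0.096220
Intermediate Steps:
M(d) = 0
C(U) = U + U² (C(U) = U² + U = U + U²)
(M(-6) + C(Z(1, -2)))²/o = (0 + 6*(1 + 6))²/(-18333) = (0 + 6*7)²*(-1/18333) = (0 + 42)²*(-1/18333) = 42²*(-1/18333) = 1764*(-1/18333) = -28/291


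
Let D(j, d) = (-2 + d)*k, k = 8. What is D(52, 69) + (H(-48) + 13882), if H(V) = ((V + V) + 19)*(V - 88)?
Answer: 24890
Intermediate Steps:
D(j, d) = -16 + 8*d (D(j, d) = (-2 + d)*8 = -16 + 8*d)
H(V) = (-88 + V)*(19 + 2*V) (H(V) = (2*V + 19)*(-88 + V) = (19 + 2*V)*(-88 + V) = (-88 + V)*(19 + 2*V))
D(52, 69) + (H(-48) + 13882) = (-16 + 8*69) + ((-1672 - 157*(-48) + 2*(-48)²) + 13882) = (-16 + 552) + ((-1672 + 7536 + 2*2304) + 13882) = 536 + ((-1672 + 7536 + 4608) + 13882) = 536 + (10472 + 13882) = 536 + 24354 = 24890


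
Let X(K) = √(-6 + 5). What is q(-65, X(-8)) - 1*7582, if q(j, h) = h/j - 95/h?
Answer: -7582 + 6174*I/65 ≈ -7582.0 + 94.985*I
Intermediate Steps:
X(K) = I (X(K) = √(-1) = I)
q(j, h) = -95/h + h/j
q(-65, X(-8)) - 1*7582 = (-95*(-I) + I/(-65)) - 1*7582 = (-(-95)*I + I*(-1/65)) - 7582 = (95*I - I/65) - 7582 = 6174*I/65 - 7582 = -7582 + 6174*I/65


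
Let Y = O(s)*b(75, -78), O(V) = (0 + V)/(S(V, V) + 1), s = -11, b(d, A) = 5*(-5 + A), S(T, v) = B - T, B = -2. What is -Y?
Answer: -913/2 ≈ -456.50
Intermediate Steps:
S(T, v) = -2 - T
b(d, A) = -25 + 5*A
O(V) = V/(-1 - V) (O(V) = (0 + V)/((-2 - V) + 1) = V/(-1 - V))
Y = 913/2 (Y = (-1*(-11)/(1 - 11))*(-25 + 5*(-78)) = (-1*(-11)/(-10))*(-25 - 390) = -1*(-11)*(-1/10)*(-415) = -11/10*(-415) = 913/2 ≈ 456.50)
-Y = -1*913/2 = -913/2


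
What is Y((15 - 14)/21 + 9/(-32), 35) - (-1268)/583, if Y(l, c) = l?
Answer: 760565/391776 ≈ 1.9413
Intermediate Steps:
Y((15 - 14)/21 + 9/(-32), 35) - (-1268)/583 = ((15 - 14)/21 + 9/(-32)) - (-1268)/583 = (1*(1/21) + 9*(-1/32)) - (-1268)/583 = (1/21 - 9/32) - 1*(-1268/583) = -157/672 + 1268/583 = 760565/391776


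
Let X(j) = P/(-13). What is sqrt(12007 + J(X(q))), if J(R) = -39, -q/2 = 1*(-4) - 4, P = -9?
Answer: 8*sqrt(187) ≈ 109.40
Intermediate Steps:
q = 16 (q = -2*(1*(-4) - 4) = -2*(-4 - 4) = -2*(-8) = 16)
X(j) = 9/13 (X(j) = -9/(-13) = -9*(-1/13) = 9/13)
sqrt(12007 + J(X(q))) = sqrt(12007 - 39) = sqrt(11968) = 8*sqrt(187)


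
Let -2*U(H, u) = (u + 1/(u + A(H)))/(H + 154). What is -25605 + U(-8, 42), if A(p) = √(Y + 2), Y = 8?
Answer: -6557067675/256084 + √10/512168 ≈ -25605.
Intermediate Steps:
A(p) = √10 (A(p) = √(8 + 2) = √10)
U(H, u) = -(u + 1/(u + √10))/(2*(154 + H)) (U(H, u) = -(u + 1/(u + √10))/(2*(H + 154)) = -(u + 1/(u + √10))/(2*(154 + H)))
-25605 + U(-8, 42) = -25605 + (-1 - 1*42² - 1*42*√10)/(2*(154*42 + 154*√10 - 8*42 - 8*√10)) = -25605 + (-1 - 1*1764 - 42*√10)/(2*(6468 + 154*√10 - 336 - 8*√10)) = -25605 + (-1 - 1764 - 42*√10)/(2*(6132 + 146*√10)) = -25605 + (-1765 - 42*√10)/(2*(6132 + 146*√10))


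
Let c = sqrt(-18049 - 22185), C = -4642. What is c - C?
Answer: 4642 + I*sqrt(40234) ≈ 4642.0 + 200.58*I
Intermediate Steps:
c = I*sqrt(40234) (c = sqrt(-40234) = I*sqrt(40234) ≈ 200.58*I)
c - C = I*sqrt(40234) - 1*(-4642) = I*sqrt(40234) + 4642 = 4642 + I*sqrt(40234)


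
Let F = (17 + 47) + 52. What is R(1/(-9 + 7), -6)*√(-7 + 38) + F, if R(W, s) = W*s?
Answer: 116 + 3*√31 ≈ 132.70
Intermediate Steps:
F = 116 (F = 64 + 52 = 116)
R(1/(-9 + 7), -6)*√(-7 + 38) + F = (-6/(-9 + 7))*√(-7 + 38) + 116 = (-6/(-2))*√31 + 116 = (-½*(-6))*√31 + 116 = 3*√31 + 116 = 116 + 3*√31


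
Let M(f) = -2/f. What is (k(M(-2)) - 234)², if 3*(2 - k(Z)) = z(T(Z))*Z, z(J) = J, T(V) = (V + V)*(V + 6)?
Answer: 504100/9 ≈ 56011.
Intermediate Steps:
T(V) = 2*V*(6 + V) (T(V) = (2*V)*(6 + V) = 2*V*(6 + V))
k(Z) = 2 - 2*Z²*(6 + Z)/3 (k(Z) = 2 - 2*Z*(6 + Z)*Z/3 = 2 - 2*Z²*(6 + Z)/3)
(k(M(-2)) - 234)² = ((2 - 2*(-2/(-2))²*(6 - 2/(-2))/3) - 234)² = ((2 - 2*(-2*(-½))²*(6 - 2*(-½))/3) - 234)² = ((2 - ⅔*1²*(6 + 1)) - 234)² = ((2 - ⅔*1*7) - 234)² = ((2 - 14/3) - 234)² = (-8/3 - 234)² = (-710/3)² = 504100/9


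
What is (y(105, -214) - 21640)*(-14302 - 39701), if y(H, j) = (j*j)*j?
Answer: 530416601952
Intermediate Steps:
y(H, j) = j³ (y(H, j) = j²*j = j³)
(y(105, -214) - 21640)*(-14302 - 39701) = ((-214)³ - 21640)*(-14302 - 39701) = (-9800344 - 21640)*(-54003) = -9821984*(-54003) = 530416601952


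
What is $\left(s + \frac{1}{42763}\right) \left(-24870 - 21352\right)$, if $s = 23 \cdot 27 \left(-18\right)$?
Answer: $\frac{22094338466486}{42763} \approx 5.1667 \cdot 10^{8}$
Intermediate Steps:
$s = -11178$ ($s = 621 \left(-18\right) = -11178$)
$\left(s + \frac{1}{42763}\right) \left(-24870 - 21352\right) = \left(-11178 + \frac{1}{42763}\right) \left(-24870 - 21352\right) = \left(-11178 + \frac{1}{42763}\right) \left(-46222\right) = \left(- \frac{478004813}{42763}\right) \left(-46222\right) = \frac{22094338466486}{42763}$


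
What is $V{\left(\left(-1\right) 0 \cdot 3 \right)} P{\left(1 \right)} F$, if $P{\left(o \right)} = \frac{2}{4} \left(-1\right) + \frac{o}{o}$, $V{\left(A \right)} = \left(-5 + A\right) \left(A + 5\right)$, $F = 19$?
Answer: $- \frac{475}{2} \approx -237.5$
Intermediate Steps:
$V{\left(A \right)} = \left(-5 + A\right) \left(5 + A\right)$
$P{\left(o \right)} = \frac{1}{2}$ ($P{\left(o \right)} = 2 \cdot \frac{1}{4} \left(-1\right) + 1 = \frac{1}{2} \left(-1\right) + 1 = - \frac{1}{2} + 1 = \frac{1}{2}$)
$V{\left(\left(-1\right) 0 \cdot 3 \right)} P{\left(1 \right)} F = \left(-25 + \left(\left(-1\right) 0 \cdot 3\right)^{2}\right) \frac{1}{2} \cdot 19 = \left(-25 + \left(0 \cdot 3\right)^{2}\right) \frac{1}{2} \cdot 19 = \left(-25 + 0^{2}\right) \frac{1}{2} \cdot 19 = \left(-25 + 0\right) \frac{1}{2} \cdot 19 = \left(-25\right) \frac{1}{2} \cdot 19 = \left(- \frac{25}{2}\right) 19 = - \frac{475}{2}$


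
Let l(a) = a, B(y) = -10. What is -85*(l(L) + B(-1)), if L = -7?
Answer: 1445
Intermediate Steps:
-85*(l(L) + B(-1)) = -85*(-7 - 10) = -85*(-17) = 1445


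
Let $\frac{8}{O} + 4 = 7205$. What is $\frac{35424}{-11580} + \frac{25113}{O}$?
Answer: $\frac{174509334429}{7720} \approx 2.2605 \cdot 10^{7}$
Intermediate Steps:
$O = \frac{8}{7201}$ ($O = \frac{8}{-4 + 7205} = \frac{8}{7201} \approx 0.001111$)
$\frac{35424}{-11580} + \frac{25113}{O} = \frac{35424}{-11580} + \frac{25113}{\frac{8}{7201}} = 35424 \left(- \frac{1}{11580}\right) + 25113 \cdot \frac{7201}{8} = - \frac{2952}{965} + \frac{180838713}{8} = \frac{174509334429}{7720}$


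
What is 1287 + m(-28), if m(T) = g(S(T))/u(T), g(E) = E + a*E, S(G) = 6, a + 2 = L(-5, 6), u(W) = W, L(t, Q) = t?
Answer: 9018/7 ≈ 1288.3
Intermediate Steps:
a = -7 (a = -2 - 5 = -7)
g(E) = -6*E (g(E) = E - 7*E = -6*E)
m(T) = -36/T (m(T) = (-6*6)/T = -36/T)
1287 + m(-28) = 1287 - 36/(-28) = 1287 - 36*(-1/28) = 1287 + 9/7 = 9018/7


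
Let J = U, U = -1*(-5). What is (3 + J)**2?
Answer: 64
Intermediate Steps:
U = 5
J = 5
(3 + J)**2 = (3 + 5)**2 = 8**2 = 64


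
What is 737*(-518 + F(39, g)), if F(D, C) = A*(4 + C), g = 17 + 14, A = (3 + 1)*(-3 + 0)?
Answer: -691306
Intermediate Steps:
A = -12 (A = 4*(-3) = -12)
g = 31
F(D, C) = -48 - 12*C (F(D, C) = -12*(4 + C) = -48 - 12*C)
737*(-518 + F(39, g)) = 737*(-518 + (-48 - 12*31)) = 737*(-518 + (-48 - 372)) = 737*(-518 - 420) = 737*(-938) = -691306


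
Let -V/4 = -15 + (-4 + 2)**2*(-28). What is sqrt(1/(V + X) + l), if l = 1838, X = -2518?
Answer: sqrt(7425701790)/2010 ≈ 42.872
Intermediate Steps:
V = 508 (V = -4*(-15 + (-4 + 2)**2*(-28)) = -4*(-15 + (-2)**2*(-28)) = -4*(-15 + 4*(-28)) = -4*(-15 - 112) = -4*(-127) = 508)
sqrt(1/(V + X) + l) = sqrt(1/(508 - 2518) + 1838) = sqrt(1/(-2010) + 1838) = sqrt(-1/2010 + 1838) = sqrt(3694379/2010) = sqrt(7425701790)/2010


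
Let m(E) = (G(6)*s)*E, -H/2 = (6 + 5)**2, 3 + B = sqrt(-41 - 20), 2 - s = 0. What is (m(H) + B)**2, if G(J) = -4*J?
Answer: (11613 + I*sqrt(61))**2 ≈ 1.3486e+8 + 1.81e+5*I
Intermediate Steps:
s = 2 (s = 2 - 1*0 = 2 + 0 = 2)
B = -3 + I*sqrt(61) (B = -3 + sqrt(-41 - 20) = -3 + sqrt(-61) = -3 + I*sqrt(61) ≈ -3.0 + 7.8102*I)
H = -242 (H = -2*(6 + 5)**2 = -2*11**2 = -2*121 = -242)
m(E) = -48*E (m(E) = (-4*6*2)*E = (-24*2)*E = -48*E)
(m(H) + B)**2 = (-48*(-242) + (-3 + I*sqrt(61)))**2 = (11616 + (-3 + I*sqrt(61)))**2 = (11613 + I*sqrt(61))**2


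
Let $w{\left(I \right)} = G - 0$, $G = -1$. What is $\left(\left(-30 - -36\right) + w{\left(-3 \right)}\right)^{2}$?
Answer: $25$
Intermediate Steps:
$w{\left(I \right)} = -1$ ($w{\left(I \right)} = -1 - 0 = -1 + 0 = -1$)
$\left(\left(-30 - -36\right) + w{\left(-3 \right)}\right)^{2} = \left(\left(-30 - -36\right) - 1\right)^{2} = \left(\left(-30 + 36\right) - 1\right)^{2} = \left(6 - 1\right)^{2} = 5^{2} = 25$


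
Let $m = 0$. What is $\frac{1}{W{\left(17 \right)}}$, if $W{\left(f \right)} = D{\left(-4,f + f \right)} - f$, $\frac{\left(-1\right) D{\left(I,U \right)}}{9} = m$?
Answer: $- \frac{1}{17} \approx -0.058824$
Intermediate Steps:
$D{\left(I,U \right)} = 0$ ($D{\left(I,U \right)} = \left(-9\right) 0 = 0$)
$W{\left(f \right)} = - f$ ($W{\left(f \right)} = 0 - f = - f$)
$\frac{1}{W{\left(17 \right)}} = \frac{1}{\left(-1\right) 17} = \frac{1}{-17} = - \frac{1}{17}$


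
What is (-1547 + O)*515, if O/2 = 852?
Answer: 80855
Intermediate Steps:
O = 1704 (O = 2*852 = 1704)
(-1547 + O)*515 = (-1547 + 1704)*515 = 157*515 = 80855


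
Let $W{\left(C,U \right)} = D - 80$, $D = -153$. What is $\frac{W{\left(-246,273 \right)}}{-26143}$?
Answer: $\frac{233}{26143} \approx 0.0089125$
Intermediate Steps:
$W{\left(C,U \right)} = -233$ ($W{\left(C,U \right)} = -153 - 80 = -233$)
$\frac{W{\left(-246,273 \right)}}{-26143} = - \frac{233}{-26143} = \left(-233\right) \left(- \frac{1}{26143}\right) = \frac{233}{26143}$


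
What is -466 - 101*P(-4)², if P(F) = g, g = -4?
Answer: -2082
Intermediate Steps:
P(F) = -4
-466 - 101*P(-4)² = -466 - 101*(-4)² = -466 - 101*16 = -466 - 1616 = -2082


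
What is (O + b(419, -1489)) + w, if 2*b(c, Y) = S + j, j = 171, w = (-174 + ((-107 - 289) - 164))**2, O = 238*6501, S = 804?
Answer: 4172963/2 ≈ 2.0865e+6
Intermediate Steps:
O = 1547238
w = 538756 (w = (-174 + (-396 - 164))**2 = (-174 - 560)**2 = (-734)**2 = 538756)
b(c, Y) = 975/2 (b(c, Y) = (804 + 171)/2 = (1/2)*975 = 975/2)
(O + b(419, -1489)) + w = (1547238 + 975/2) + 538756 = 3095451/2 + 538756 = 4172963/2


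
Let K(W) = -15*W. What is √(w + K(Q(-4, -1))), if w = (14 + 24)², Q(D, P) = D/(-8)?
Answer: 13*√34/2 ≈ 37.901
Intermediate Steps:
Q(D, P) = -D/8 (Q(D, P) = D*(-⅛) = -D/8)
w = 1444 (w = 38² = 1444)
√(w + K(Q(-4, -1))) = √(1444 - (-15)*(-4)/8) = √(1444 - 15*½) = √(1444 - 15/2) = √(2873/2) = 13*√34/2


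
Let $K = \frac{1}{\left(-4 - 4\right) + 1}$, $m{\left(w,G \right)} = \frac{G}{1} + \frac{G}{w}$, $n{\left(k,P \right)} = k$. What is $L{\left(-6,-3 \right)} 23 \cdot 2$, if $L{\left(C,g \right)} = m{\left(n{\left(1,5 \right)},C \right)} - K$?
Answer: $- \frac{3818}{7} \approx -545.43$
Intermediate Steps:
$m{\left(w,G \right)} = G + \frac{G}{w}$ ($m{\left(w,G \right)} = G 1 + \frac{G}{w} = G + \frac{G}{w}$)
$K = - \frac{1}{7}$ ($K = \frac{1}{\left(-4 - 4\right) + 1} = \frac{1}{-8 + 1} = \frac{1}{-7} = - \frac{1}{7} \approx -0.14286$)
$L{\left(C,g \right)} = \frac{1}{7} + 2 C$ ($L{\left(C,g \right)} = \left(C + \frac{C}{1}\right) - - \frac{1}{7} = \left(C + C 1\right) + \frac{1}{7} = \left(C + C\right) + \frac{1}{7} = 2 C + \frac{1}{7} = \frac{1}{7} + 2 C$)
$L{\left(-6,-3 \right)} 23 \cdot 2 = \left(\frac{1}{7} + 2 \left(-6\right)\right) 23 \cdot 2 = \left(\frac{1}{7} - 12\right) 23 \cdot 2 = \left(- \frac{83}{7}\right) 23 \cdot 2 = \left(- \frac{1909}{7}\right) 2 = - \frac{3818}{7}$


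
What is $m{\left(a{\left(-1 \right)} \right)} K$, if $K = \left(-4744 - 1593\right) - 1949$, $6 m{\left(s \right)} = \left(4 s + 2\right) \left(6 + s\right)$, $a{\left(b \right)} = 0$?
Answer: $-16572$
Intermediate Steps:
$m{\left(s \right)} = \frac{\left(2 + 4 s\right) \left(6 + s\right)}{6}$ ($m{\left(s \right)} = \frac{\left(4 s + 2\right) \left(6 + s\right)}{6} = \frac{\left(2 + 4 s\right) \left(6 + s\right)}{6}$)
$K = -8286$ ($K = \left(-4744 - 1593\right) - 1949 = -6337 - 1949 = -8286$)
$m{\left(a{\left(-1 \right)} \right)} K = \left(2 + \frac{2 \cdot 0^{2}}{3} + \frac{13}{3} \cdot 0\right) \left(-8286\right) = \left(2 + \frac{2}{3} \cdot 0 + 0\right) \left(-8286\right) = \left(2 + 0 + 0\right) \left(-8286\right) = 2 \left(-8286\right) = -16572$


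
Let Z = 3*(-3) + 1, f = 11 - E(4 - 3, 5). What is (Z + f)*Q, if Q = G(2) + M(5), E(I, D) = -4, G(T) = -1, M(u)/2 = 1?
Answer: 7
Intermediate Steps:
M(u) = 2 (M(u) = 2*1 = 2)
Q = 1 (Q = -1 + 2 = 1)
f = 15 (f = 11 - 1*(-4) = 11 + 4 = 15)
Z = -8 (Z = -9 + 1 = -8)
(Z + f)*Q = (-8 + 15)*1 = 7*1 = 7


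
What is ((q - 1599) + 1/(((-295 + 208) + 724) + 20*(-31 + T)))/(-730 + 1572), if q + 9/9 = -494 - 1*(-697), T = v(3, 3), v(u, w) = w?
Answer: -53784/32417 ≈ -1.6591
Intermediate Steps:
T = 3
q = 202 (q = -1 + (-494 - 1*(-697)) = -1 + (-494 + 697) = -1 + 203 = 202)
((q - 1599) + 1/(((-295 + 208) + 724) + 20*(-31 + T)))/(-730 + 1572) = ((202 - 1599) + 1/(((-295 + 208) + 724) + 20*(-31 + 3)))/(-730 + 1572) = (-1397 + 1/((-87 + 724) + 20*(-28)))/842 = (-1397 + 1/(637 - 560))*(1/842) = (-1397 + 1/77)*(1/842) = -107568/77*1/842 = -53784/32417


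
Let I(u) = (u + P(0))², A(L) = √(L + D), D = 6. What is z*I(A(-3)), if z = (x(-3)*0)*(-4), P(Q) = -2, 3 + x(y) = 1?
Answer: 0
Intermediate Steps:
x(y) = -2 (x(y) = -3 + 1 = -2)
A(L) = √(6 + L) (A(L) = √(L + 6) = √(6 + L))
z = 0 (z = -2*0*(-4) = 0*(-4) = 0)
I(u) = (-2 + u)² (I(u) = (u - 2)² = (-2 + u)²)
z*I(A(-3)) = 0*(-2 + √(6 - 3))² = 0*(-2 + √3)² = 0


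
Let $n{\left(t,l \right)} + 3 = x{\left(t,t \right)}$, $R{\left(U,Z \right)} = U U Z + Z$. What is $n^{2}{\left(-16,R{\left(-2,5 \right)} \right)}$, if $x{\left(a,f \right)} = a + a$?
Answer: $1225$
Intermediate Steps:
$R{\left(U,Z \right)} = Z + Z U^{2}$ ($R{\left(U,Z \right)} = U^{2} Z + Z = Z U^{2} + Z = Z + Z U^{2}$)
$x{\left(a,f \right)} = 2 a$
$n{\left(t,l \right)} = -3 + 2 t$
$n^{2}{\left(-16,R{\left(-2,5 \right)} \right)} = \left(-3 + 2 \left(-16\right)\right)^{2} = \left(-3 - 32\right)^{2} = \left(-35\right)^{2} = 1225$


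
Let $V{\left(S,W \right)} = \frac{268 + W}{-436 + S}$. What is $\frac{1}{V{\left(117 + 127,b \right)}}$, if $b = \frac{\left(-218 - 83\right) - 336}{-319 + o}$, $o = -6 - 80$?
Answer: $- \frac{77760}{109177} \approx -0.71224$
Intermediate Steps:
$o = -86$ ($o = -6 - 80 = -86$)
$b = \frac{637}{405}$ ($b = \frac{\left(-218 - 83\right) - 336}{-319 - 86} = \frac{-301 - 336}{-405} = \left(-637\right) \left(- \frac{1}{405}\right) = \frac{637}{405} \approx 1.5728$)
$V{\left(S,W \right)} = \frac{268 + W}{-436 + S}$
$\frac{1}{V{\left(117 + 127,b \right)}} = \frac{1}{\frac{1}{-436 + \left(117 + 127\right)} \left(268 + \frac{637}{405}\right)} = \frac{1}{\frac{1}{-436 + 244} \cdot \frac{109177}{405}} = \frac{1}{\frac{1}{-192} \cdot \frac{109177}{405}} = \frac{1}{\left(- \frac{1}{192}\right) \frac{109177}{405}} = \frac{1}{- \frac{109177}{77760}} = - \frac{77760}{109177}$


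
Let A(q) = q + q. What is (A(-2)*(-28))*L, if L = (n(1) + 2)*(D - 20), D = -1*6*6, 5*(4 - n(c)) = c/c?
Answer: -181888/5 ≈ -36378.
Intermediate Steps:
n(c) = 19/5 (n(c) = 4 - c/(5*c) = 4 - 1/5*1 = 4 - 1/5 = 19/5)
D = -36 (D = -6*6 = -36)
A(q) = 2*q
L = -1624/5 (L = (19/5 + 2)*(-36 - 20) = (29/5)*(-56) = -1624/5 ≈ -324.80)
(A(-2)*(-28))*L = ((2*(-2))*(-28))*(-1624/5) = -4*(-28)*(-1624/5) = 112*(-1624/5) = -181888/5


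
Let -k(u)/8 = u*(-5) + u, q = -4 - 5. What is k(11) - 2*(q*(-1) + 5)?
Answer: 324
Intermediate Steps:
q = -9
k(u) = 32*u (k(u) = -8*(u*(-5) + u) = -8*(-5*u + u) = -(-32)*u = 32*u)
k(11) - 2*(q*(-1) + 5) = 32*11 - 2*(-9*(-1) + 5) = 352 - 2*(9 + 5) = 352 - 2*14 = 352 - 28 = 324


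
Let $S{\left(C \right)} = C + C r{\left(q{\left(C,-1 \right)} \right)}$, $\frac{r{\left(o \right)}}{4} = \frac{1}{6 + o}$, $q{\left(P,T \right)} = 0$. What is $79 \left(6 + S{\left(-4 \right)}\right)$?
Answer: $- \frac{158}{3} \approx -52.667$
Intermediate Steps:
$r{\left(o \right)} = \frac{4}{6 + o}$
$S{\left(C \right)} = \frac{5 C}{3}$ ($S{\left(C \right)} = C + C \frac{4}{6 + 0} = C + C \frac{4}{6} = C + C 4 \cdot \frac{1}{6} = C + C \frac{2}{3} = C + \frac{2 C}{3} = \frac{5 C}{3}$)
$79 \left(6 + S{\left(-4 \right)}\right) = 79 \left(6 + \frac{5}{3} \left(-4\right)\right) = 79 \left(6 - \frac{20}{3}\right) = 79 \left(- \frac{2}{3}\right) = - \frac{158}{3}$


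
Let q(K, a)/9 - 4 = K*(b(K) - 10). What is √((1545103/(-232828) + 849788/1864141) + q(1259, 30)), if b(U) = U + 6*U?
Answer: √4697502413939055497882397460171/217012110374 ≈ 9987.3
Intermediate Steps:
b(U) = 7*U
q(K, a) = 36 + 9*K*(-10 + 7*K) (q(K, a) = 36 + 9*(K*(7*K - 10)) = 36 + 9*(K*(-10 + 7*K)) = 36 + 9*K*(-10 + 7*K))
√((1545103/(-232828) + 849788/1864141) + q(1259, 30)) = √((1545103/(-232828) + 849788/1864141) + (36 - 90*1259 + 63*1259²)) = √((1545103*(-1/232828) + 849788*(1/1864141)) + (36 - 113310 + 63*1585081)) = √((-1545103/232828 + 849788/1864141) + (36 - 113310 + 99860103)) = √(-2682435411059/434024220748 + 99746829) = √(43292537046373597033/434024220748) = √4697502413939055497882397460171/217012110374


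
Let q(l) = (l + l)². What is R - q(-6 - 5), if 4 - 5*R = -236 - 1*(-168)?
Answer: -2348/5 ≈ -469.60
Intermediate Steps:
R = 72/5 (R = ⅘ - (-236 - 1*(-168))/5 = ⅘ - (-236 + 168)/5 = ⅘ - ⅕*(-68) = ⅘ + 68/5 = 72/5 ≈ 14.400)
q(l) = 4*l² (q(l) = (2*l)² = 4*l²)
R - q(-6 - 5) = 72/5 - 4*(-6 - 5)² = 72/5 - 4*(-11)² = 72/5 - 4*121 = 72/5 - 1*484 = 72/5 - 484 = -2348/5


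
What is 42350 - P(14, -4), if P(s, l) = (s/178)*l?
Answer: 3769178/89 ≈ 42350.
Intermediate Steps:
P(s, l) = l*s/178 (P(s, l) = (s*(1/178))*l = (s/178)*l = l*s/178)
42350 - P(14, -4) = 42350 - (-4)*14/178 = 42350 - 1*(-28/89) = 42350 + 28/89 = 3769178/89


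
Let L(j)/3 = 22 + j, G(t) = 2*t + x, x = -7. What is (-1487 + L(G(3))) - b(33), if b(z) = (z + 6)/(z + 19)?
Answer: -5699/4 ≈ -1424.8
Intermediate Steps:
G(t) = -7 + 2*t (G(t) = 2*t - 7 = -7 + 2*t)
L(j) = 66 + 3*j (L(j) = 3*(22 + j) = 66 + 3*j)
b(z) = (6 + z)/(19 + z)
(-1487 + L(G(3))) - b(33) = (-1487 + (66 + 3*(-7 + 2*3))) - (6 + 33)/(19 + 33) = (-1487 + (66 + 3*(-7 + 6))) - 39/52 = (-1487 + (66 + 3*(-1))) - 39/52 = (-1487 + (66 - 3)) - 1*3/4 = (-1487 + 63) - 3/4 = -1424 - 3/4 = -5699/4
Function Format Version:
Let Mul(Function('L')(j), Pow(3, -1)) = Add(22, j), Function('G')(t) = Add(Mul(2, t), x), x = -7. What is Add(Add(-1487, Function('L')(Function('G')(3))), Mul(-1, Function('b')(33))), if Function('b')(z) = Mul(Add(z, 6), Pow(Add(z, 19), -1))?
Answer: Rational(-5699, 4) ≈ -1424.8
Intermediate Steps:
Function('G')(t) = Add(-7, Mul(2, t)) (Function('G')(t) = Add(Mul(2, t), -7) = Add(-7, Mul(2, t)))
Function('L')(j) = Add(66, Mul(3, j)) (Function('L')(j) = Mul(3, Add(22, j)) = Add(66, Mul(3, j)))
Function('b')(z) = Mul(Pow(Add(19, z), -1), Add(6, z)) (Function('b')(z) = Mul(Add(6, z), Pow(Add(19, z), -1)) = Mul(Pow(Add(19, z), -1), Add(6, z)))
Add(Add(-1487, Function('L')(Function('G')(3))), Mul(-1, Function('b')(33))) = Add(Add(-1487, Add(66, Mul(3, Add(-7, Mul(2, 3))))), Mul(-1, Mul(Pow(Add(19, 33), -1), Add(6, 33)))) = Add(Add(-1487, Add(66, Mul(3, Add(-7, 6)))), Mul(-1, Mul(Pow(52, -1), 39))) = Add(Add(-1487, Add(66, Mul(3, -1))), Mul(-1, Mul(Rational(1, 52), 39))) = Add(Add(-1487, Add(66, -3)), Mul(-1, Rational(3, 4))) = Add(Add(-1487, 63), Rational(-3, 4)) = Add(-1424, Rational(-3, 4)) = Rational(-5699, 4)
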